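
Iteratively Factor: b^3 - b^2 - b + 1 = (b + 1)*(b^2 - 2*b + 1) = (b - 1)*(b + 1)*(b - 1)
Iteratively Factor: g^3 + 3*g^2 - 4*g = (g + 4)*(g^2 - g) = g*(g + 4)*(g - 1)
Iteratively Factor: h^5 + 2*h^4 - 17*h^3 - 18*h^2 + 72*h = (h + 4)*(h^4 - 2*h^3 - 9*h^2 + 18*h) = (h - 3)*(h + 4)*(h^3 + h^2 - 6*h) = (h - 3)*(h - 2)*(h + 4)*(h^2 + 3*h) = (h - 3)*(h - 2)*(h + 3)*(h + 4)*(h)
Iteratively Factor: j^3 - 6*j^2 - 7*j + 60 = (j - 5)*(j^2 - j - 12) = (j - 5)*(j + 3)*(j - 4)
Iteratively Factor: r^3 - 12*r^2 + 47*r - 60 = (r - 3)*(r^2 - 9*r + 20) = (r - 4)*(r - 3)*(r - 5)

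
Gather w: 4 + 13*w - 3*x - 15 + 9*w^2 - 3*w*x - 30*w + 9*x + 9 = 9*w^2 + w*(-3*x - 17) + 6*x - 2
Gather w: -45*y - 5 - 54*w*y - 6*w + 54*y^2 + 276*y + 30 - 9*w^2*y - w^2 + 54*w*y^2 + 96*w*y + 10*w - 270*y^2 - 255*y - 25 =w^2*(-9*y - 1) + w*(54*y^2 + 42*y + 4) - 216*y^2 - 24*y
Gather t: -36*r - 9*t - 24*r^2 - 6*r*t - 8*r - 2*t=-24*r^2 - 44*r + t*(-6*r - 11)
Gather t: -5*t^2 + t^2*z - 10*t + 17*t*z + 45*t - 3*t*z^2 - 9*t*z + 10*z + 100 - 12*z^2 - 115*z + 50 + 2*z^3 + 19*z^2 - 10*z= t^2*(z - 5) + t*(-3*z^2 + 8*z + 35) + 2*z^3 + 7*z^2 - 115*z + 150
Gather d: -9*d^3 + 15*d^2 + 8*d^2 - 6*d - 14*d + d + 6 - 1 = -9*d^3 + 23*d^2 - 19*d + 5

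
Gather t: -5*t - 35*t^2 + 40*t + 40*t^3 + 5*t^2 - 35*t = 40*t^3 - 30*t^2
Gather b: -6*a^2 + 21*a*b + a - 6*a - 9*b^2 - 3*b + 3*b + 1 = -6*a^2 + 21*a*b - 5*a - 9*b^2 + 1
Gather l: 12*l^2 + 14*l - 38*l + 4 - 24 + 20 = 12*l^2 - 24*l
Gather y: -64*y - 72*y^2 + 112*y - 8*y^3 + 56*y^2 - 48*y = -8*y^3 - 16*y^2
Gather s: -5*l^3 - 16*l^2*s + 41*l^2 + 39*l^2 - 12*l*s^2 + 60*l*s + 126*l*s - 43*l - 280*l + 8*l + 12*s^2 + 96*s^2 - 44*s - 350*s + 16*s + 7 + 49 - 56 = -5*l^3 + 80*l^2 - 315*l + s^2*(108 - 12*l) + s*(-16*l^2 + 186*l - 378)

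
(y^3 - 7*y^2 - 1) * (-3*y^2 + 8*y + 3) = -3*y^5 + 29*y^4 - 53*y^3 - 18*y^2 - 8*y - 3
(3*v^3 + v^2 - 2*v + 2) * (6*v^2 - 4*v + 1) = 18*v^5 - 6*v^4 - 13*v^3 + 21*v^2 - 10*v + 2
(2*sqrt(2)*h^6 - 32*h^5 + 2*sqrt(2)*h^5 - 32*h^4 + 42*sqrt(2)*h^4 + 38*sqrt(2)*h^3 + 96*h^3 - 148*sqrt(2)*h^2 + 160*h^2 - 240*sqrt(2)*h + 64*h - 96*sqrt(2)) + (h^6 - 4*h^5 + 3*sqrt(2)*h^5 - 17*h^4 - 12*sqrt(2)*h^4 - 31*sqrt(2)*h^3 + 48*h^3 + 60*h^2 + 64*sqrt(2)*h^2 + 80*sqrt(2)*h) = h^6 + 2*sqrt(2)*h^6 - 36*h^5 + 5*sqrt(2)*h^5 - 49*h^4 + 30*sqrt(2)*h^4 + 7*sqrt(2)*h^3 + 144*h^3 - 84*sqrt(2)*h^2 + 220*h^2 - 160*sqrt(2)*h + 64*h - 96*sqrt(2)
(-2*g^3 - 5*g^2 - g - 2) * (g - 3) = -2*g^4 + g^3 + 14*g^2 + g + 6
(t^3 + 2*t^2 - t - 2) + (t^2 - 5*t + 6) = t^3 + 3*t^2 - 6*t + 4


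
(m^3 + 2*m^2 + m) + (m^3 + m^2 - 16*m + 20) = 2*m^3 + 3*m^2 - 15*m + 20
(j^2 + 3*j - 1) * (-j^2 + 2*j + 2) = -j^4 - j^3 + 9*j^2 + 4*j - 2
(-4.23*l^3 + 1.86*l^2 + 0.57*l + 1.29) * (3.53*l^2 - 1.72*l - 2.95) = -14.9319*l^5 + 13.8414*l^4 + 11.2914*l^3 - 1.9137*l^2 - 3.9003*l - 3.8055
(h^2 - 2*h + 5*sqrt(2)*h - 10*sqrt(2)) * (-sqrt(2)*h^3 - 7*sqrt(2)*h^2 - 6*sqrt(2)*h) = -sqrt(2)*h^5 - 10*h^4 - 5*sqrt(2)*h^4 - 50*h^3 + 8*sqrt(2)*h^3 + 12*sqrt(2)*h^2 + 80*h^2 + 120*h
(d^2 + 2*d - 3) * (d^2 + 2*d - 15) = d^4 + 4*d^3 - 14*d^2 - 36*d + 45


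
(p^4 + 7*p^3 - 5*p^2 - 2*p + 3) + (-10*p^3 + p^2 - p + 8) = p^4 - 3*p^3 - 4*p^2 - 3*p + 11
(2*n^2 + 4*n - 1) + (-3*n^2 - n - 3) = -n^2 + 3*n - 4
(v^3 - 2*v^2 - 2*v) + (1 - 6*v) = v^3 - 2*v^2 - 8*v + 1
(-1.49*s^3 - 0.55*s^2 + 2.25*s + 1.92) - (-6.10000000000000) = -1.49*s^3 - 0.55*s^2 + 2.25*s + 8.02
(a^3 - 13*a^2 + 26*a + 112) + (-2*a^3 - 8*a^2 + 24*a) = -a^3 - 21*a^2 + 50*a + 112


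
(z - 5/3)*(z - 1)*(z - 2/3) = z^3 - 10*z^2/3 + 31*z/9 - 10/9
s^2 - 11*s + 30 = (s - 6)*(s - 5)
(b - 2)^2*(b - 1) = b^3 - 5*b^2 + 8*b - 4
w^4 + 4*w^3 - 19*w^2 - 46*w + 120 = (w - 3)*(w - 2)*(w + 4)*(w + 5)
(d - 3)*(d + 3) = d^2 - 9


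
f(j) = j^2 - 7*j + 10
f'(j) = 2*j - 7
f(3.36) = -2.23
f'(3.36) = -0.28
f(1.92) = 0.25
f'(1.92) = -3.16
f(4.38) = -1.48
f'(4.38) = 1.76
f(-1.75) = 25.31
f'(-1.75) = -10.50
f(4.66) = -0.90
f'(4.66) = 2.32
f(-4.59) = 63.20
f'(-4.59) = -16.18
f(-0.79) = 16.15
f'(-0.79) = -8.58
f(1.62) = 1.28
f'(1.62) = -3.76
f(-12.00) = 238.00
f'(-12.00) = -31.00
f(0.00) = 10.00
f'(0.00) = -7.00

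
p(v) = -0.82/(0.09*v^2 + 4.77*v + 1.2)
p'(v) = -0.82*(-0.18*v - 4.77)/(0.09*v^2 + 4.77*v + 1.2)^2 = (0.1476*v + 3.9114)/(0.09*v^2 + 4.77*v + 1.2)^2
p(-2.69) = 0.07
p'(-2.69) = 0.03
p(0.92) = -0.14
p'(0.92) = 0.13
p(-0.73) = 0.37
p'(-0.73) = 0.76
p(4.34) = -0.03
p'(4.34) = 0.01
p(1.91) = -0.08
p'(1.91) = 0.04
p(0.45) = -0.24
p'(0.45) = 0.35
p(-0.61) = 0.49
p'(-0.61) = 1.36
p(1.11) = -0.12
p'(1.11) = 0.09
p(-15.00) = 0.02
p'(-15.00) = 0.00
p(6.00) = -0.02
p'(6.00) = 0.00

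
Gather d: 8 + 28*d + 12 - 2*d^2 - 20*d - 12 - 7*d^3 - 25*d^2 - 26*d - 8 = -7*d^3 - 27*d^2 - 18*d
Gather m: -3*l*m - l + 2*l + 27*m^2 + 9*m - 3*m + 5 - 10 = l + 27*m^2 + m*(6 - 3*l) - 5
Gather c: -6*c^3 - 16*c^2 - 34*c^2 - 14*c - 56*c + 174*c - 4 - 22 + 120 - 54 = -6*c^3 - 50*c^2 + 104*c + 40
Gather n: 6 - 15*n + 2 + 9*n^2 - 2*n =9*n^2 - 17*n + 8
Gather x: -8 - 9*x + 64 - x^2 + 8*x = -x^2 - x + 56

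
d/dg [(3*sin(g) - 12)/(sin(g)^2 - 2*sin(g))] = 3*(-cos(g) + 8/tan(g) - 8*cos(g)/sin(g)^2)/(sin(g) - 2)^2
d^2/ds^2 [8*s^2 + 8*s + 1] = 16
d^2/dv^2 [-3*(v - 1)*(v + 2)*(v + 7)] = -18*v - 48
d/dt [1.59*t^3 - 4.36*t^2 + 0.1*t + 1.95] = 4.77*t^2 - 8.72*t + 0.1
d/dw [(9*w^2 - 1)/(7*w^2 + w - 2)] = (9*w^2 - 22*w + 1)/(49*w^4 + 14*w^3 - 27*w^2 - 4*w + 4)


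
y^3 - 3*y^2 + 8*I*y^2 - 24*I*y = y*(y - 3)*(y + 8*I)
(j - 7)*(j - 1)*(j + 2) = j^3 - 6*j^2 - 9*j + 14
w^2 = w^2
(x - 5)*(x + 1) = x^2 - 4*x - 5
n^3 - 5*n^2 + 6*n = n*(n - 3)*(n - 2)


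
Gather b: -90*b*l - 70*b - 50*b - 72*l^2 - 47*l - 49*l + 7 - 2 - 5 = b*(-90*l - 120) - 72*l^2 - 96*l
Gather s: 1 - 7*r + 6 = 7 - 7*r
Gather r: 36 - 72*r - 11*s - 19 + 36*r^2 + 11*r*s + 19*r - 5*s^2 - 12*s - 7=36*r^2 + r*(11*s - 53) - 5*s^2 - 23*s + 10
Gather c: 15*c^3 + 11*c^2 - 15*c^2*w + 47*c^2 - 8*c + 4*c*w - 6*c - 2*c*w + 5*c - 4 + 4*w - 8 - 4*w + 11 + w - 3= 15*c^3 + c^2*(58 - 15*w) + c*(2*w - 9) + w - 4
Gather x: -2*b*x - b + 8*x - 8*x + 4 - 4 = -2*b*x - b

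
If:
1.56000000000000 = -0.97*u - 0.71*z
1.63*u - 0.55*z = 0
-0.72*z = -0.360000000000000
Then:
No Solution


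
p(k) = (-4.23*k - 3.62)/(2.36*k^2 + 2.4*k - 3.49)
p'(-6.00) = 0.06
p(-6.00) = 0.32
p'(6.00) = 0.05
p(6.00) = -0.30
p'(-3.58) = 0.27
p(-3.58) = 0.63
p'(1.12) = 11.83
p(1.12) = -3.87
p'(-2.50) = 1.56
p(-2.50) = 1.32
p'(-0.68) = 1.01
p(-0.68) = 0.18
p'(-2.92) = 0.63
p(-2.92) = 0.91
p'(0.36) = 5.74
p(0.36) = 2.22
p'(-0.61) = 1.01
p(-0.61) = 0.26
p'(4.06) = 0.13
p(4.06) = -0.46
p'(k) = (-4.72*k - 2.4)*(-4.23*k - 3.62)/(2.36*k^2 + 2.4*k - 3.49)^2 - 4.23/(2.36*k^2 + 2.4*k - 3.49)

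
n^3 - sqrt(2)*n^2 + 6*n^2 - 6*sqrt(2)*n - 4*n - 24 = (n + 6)*(n - 2*sqrt(2))*(n + sqrt(2))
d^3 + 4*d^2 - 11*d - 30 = (d - 3)*(d + 2)*(d + 5)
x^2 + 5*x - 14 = (x - 2)*(x + 7)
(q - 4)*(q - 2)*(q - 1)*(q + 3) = q^4 - 4*q^3 - 7*q^2 + 34*q - 24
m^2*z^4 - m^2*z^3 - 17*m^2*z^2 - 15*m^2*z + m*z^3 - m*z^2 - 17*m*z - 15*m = (z - 5)*(z + 3)*(m*z + 1)*(m*z + m)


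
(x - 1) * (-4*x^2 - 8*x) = -4*x^3 - 4*x^2 + 8*x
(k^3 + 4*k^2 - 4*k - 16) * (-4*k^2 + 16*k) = -4*k^5 + 80*k^3 - 256*k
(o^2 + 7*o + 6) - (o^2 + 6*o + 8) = o - 2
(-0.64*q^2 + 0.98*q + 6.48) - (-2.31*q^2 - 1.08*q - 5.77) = 1.67*q^2 + 2.06*q + 12.25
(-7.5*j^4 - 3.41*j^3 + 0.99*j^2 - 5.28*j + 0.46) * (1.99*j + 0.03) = -14.925*j^5 - 7.0109*j^4 + 1.8678*j^3 - 10.4775*j^2 + 0.757*j + 0.0138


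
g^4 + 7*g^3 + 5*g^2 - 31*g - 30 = (g - 2)*(g + 1)*(g + 3)*(g + 5)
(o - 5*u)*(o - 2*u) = o^2 - 7*o*u + 10*u^2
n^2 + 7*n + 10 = (n + 2)*(n + 5)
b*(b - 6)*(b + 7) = b^3 + b^2 - 42*b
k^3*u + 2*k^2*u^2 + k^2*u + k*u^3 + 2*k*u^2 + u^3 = (k + u)^2*(k*u + u)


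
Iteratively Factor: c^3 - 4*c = (c - 2)*(c^2 + 2*c) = (c - 2)*(c + 2)*(c)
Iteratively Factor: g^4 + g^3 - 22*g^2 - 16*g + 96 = (g - 2)*(g^3 + 3*g^2 - 16*g - 48) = (g - 2)*(g + 4)*(g^2 - g - 12) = (g - 2)*(g + 3)*(g + 4)*(g - 4)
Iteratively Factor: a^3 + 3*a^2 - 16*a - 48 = (a + 3)*(a^2 - 16) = (a + 3)*(a + 4)*(a - 4)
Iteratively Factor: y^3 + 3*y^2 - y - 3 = (y + 3)*(y^2 - 1) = (y + 1)*(y + 3)*(y - 1)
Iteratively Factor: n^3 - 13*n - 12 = (n - 4)*(n^2 + 4*n + 3) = (n - 4)*(n + 3)*(n + 1)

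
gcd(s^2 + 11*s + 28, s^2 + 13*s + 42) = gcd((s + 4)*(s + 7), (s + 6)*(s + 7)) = s + 7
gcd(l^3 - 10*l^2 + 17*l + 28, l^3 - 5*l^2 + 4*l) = l - 4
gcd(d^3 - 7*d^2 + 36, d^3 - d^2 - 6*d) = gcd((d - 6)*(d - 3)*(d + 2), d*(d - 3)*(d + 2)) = d^2 - d - 6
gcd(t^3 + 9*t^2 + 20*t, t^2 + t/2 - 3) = 1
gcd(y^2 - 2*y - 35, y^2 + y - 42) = 1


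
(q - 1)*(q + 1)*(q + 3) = q^3 + 3*q^2 - q - 3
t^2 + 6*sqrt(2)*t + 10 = (t + sqrt(2))*(t + 5*sqrt(2))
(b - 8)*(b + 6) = b^2 - 2*b - 48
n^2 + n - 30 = (n - 5)*(n + 6)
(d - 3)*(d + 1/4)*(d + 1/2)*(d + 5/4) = d^4 - d^3 - 79*d^2/16 - 97*d/32 - 15/32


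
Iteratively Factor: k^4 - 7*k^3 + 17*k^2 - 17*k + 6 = (k - 1)*(k^3 - 6*k^2 + 11*k - 6) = (k - 2)*(k - 1)*(k^2 - 4*k + 3) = (k - 2)*(k - 1)^2*(k - 3)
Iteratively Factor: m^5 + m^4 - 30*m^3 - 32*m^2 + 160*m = (m - 2)*(m^4 + 3*m^3 - 24*m^2 - 80*m) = (m - 5)*(m - 2)*(m^3 + 8*m^2 + 16*m) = (m - 5)*(m - 2)*(m + 4)*(m^2 + 4*m) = m*(m - 5)*(m - 2)*(m + 4)*(m + 4)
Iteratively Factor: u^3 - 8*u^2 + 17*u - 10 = (u - 2)*(u^2 - 6*u + 5) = (u - 2)*(u - 1)*(u - 5)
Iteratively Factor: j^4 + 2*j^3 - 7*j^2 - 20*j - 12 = (j - 3)*(j^3 + 5*j^2 + 8*j + 4) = (j - 3)*(j + 1)*(j^2 + 4*j + 4) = (j - 3)*(j + 1)*(j + 2)*(j + 2)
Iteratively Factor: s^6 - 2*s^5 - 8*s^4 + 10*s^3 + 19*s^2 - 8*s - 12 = (s - 2)*(s^5 - 8*s^3 - 6*s^2 + 7*s + 6) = (s - 3)*(s - 2)*(s^4 + 3*s^3 + s^2 - 3*s - 2) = (s - 3)*(s - 2)*(s + 2)*(s^3 + s^2 - s - 1) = (s - 3)*(s - 2)*(s + 1)*(s + 2)*(s^2 - 1) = (s - 3)*(s - 2)*(s - 1)*(s + 1)*(s + 2)*(s + 1)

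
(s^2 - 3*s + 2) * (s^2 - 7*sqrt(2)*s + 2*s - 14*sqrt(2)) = s^4 - 7*sqrt(2)*s^3 - s^3 - 4*s^2 + 7*sqrt(2)*s^2 + 4*s + 28*sqrt(2)*s - 28*sqrt(2)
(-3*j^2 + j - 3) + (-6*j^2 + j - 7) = -9*j^2 + 2*j - 10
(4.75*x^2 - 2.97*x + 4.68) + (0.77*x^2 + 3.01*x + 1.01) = 5.52*x^2 + 0.0399999999999996*x + 5.69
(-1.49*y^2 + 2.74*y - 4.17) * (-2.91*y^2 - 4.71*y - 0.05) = 4.3359*y^4 - 0.955500000000001*y^3 - 0.6962*y^2 + 19.5037*y + 0.2085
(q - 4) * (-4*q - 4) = -4*q^2 + 12*q + 16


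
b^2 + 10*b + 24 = (b + 4)*(b + 6)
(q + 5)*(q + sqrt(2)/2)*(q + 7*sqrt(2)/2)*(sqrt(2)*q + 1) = sqrt(2)*q^4 + 5*sqrt(2)*q^3 + 9*q^3 + 15*sqrt(2)*q^2/2 + 45*q^2 + 7*q/2 + 75*sqrt(2)*q/2 + 35/2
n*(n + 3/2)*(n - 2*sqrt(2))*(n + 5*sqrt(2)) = n^4 + 3*n^3/2 + 3*sqrt(2)*n^3 - 20*n^2 + 9*sqrt(2)*n^2/2 - 30*n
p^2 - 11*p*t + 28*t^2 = (p - 7*t)*(p - 4*t)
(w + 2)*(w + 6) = w^2 + 8*w + 12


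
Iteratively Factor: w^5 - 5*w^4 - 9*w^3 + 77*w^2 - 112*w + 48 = (w - 4)*(w^4 - w^3 - 13*w^2 + 25*w - 12) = (w - 4)*(w - 1)*(w^3 - 13*w + 12) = (w - 4)*(w - 1)*(w + 4)*(w^2 - 4*w + 3) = (w - 4)*(w - 3)*(w - 1)*(w + 4)*(w - 1)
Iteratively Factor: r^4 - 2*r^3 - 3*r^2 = (r)*(r^3 - 2*r^2 - 3*r) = r^2*(r^2 - 2*r - 3) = r^2*(r + 1)*(r - 3)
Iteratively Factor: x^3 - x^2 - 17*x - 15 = (x + 1)*(x^2 - 2*x - 15) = (x - 5)*(x + 1)*(x + 3)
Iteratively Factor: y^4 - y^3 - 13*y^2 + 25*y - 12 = (y - 1)*(y^3 - 13*y + 12) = (y - 3)*(y - 1)*(y^2 + 3*y - 4) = (y - 3)*(y - 1)*(y + 4)*(y - 1)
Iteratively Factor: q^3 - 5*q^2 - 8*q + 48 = (q - 4)*(q^2 - q - 12) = (q - 4)*(q + 3)*(q - 4)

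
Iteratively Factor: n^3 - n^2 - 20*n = (n + 4)*(n^2 - 5*n) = n*(n + 4)*(n - 5)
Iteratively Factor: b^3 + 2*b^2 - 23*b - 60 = (b + 3)*(b^2 - b - 20) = (b + 3)*(b + 4)*(b - 5)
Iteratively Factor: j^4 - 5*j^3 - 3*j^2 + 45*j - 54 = (j - 3)*(j^3 - 2*j^2 - 9*j + 18) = (j - 3)*(j + 3)*(j^2 - 5*j + 6) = (j - 3)*(j - 2)*(j + 3)*(j - 3)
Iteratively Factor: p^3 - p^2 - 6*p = (p)*(p^2 - p - 6) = p*(p + 2)*(p - 3)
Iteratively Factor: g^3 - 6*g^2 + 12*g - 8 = (g - 2)*(g^2 - 4*g + 4) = (g - 2)^2*(g - 2)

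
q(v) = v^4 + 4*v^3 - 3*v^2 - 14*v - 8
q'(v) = 4*v^3 + 12*v^2 - 6*v - 14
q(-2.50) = -15.19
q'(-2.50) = 13.50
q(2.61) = 52.55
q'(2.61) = 123.20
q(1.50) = -17.19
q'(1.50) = 17.50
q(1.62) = -14.66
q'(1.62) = 24.78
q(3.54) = 239.33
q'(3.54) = 292.59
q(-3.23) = -20.03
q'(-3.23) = -4.22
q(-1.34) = -1.03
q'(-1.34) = 5.96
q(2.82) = 81.61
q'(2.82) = 154.21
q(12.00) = 27040.00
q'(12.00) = 8554.00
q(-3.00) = -20.00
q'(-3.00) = 4.00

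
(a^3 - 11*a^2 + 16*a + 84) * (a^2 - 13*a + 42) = a^5 - 24*a^4 + 201*a^3 - 586*a^2 - 420*a + 3528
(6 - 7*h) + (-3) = 3 - 7*h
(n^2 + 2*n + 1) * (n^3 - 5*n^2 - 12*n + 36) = n^5 - 3*n^4 - 21*n^3 + 7*n^2 + 60*n + 36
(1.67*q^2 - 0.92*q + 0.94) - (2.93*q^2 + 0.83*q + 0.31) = -1.26*q^2 - 1.75*q + 0.63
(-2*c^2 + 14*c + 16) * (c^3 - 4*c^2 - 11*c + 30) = -2*c^5 + 22*c^4 - 18*c^3 - 278*c^2 + 244*c + 480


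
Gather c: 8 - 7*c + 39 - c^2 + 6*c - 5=-c^2 - c + 42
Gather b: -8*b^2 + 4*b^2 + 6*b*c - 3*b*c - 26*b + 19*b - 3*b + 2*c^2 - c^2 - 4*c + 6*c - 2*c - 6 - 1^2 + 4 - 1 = -4*b^2 + b*(3*c - 10) + c^2 - 4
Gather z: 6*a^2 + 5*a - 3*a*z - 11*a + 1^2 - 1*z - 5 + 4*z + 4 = 6*a^2 - 6*a + z*(3 - 3*a)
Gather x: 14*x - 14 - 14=14*x - 28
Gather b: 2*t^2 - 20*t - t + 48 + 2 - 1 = 2*t^2 - 21*t + 49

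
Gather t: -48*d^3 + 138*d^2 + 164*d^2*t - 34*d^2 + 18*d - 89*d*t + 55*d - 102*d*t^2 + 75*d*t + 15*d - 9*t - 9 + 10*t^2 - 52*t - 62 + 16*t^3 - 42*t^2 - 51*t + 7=-48*d^3 + 104*d^2 + 88*d + 16*t^3 + t^2*(-102*d - 32) + t*(164*d^2 - 14*d - 112) - 64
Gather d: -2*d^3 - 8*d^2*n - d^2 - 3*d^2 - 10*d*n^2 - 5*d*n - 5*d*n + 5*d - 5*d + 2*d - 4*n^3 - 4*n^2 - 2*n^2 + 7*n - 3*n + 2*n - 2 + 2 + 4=-2*d^3 + d^2*(-8*n - 4) + d*(-10*n^2 - 10*n + 2) - 4*n^3 - 6*n^2 + 6*n + 4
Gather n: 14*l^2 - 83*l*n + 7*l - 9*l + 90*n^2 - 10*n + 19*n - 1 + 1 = 14*l^2 - 2*l + 90*n^2 + n*(9 - 83*l)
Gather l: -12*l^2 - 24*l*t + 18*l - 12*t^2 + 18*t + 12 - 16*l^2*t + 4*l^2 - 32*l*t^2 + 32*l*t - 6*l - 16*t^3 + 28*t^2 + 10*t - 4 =l^2*(-16*t - 8) + l*(-32*t^2 + 8*t + 12) - 16*t^3 + 16*t^2 + 28*t + 8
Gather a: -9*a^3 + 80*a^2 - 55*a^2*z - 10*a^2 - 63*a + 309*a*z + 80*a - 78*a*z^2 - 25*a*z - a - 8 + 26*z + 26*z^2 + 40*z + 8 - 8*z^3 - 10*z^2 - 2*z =-9*a^3 + a^2*(70 - 55*z) + a*(-78*z^2 + 284*z + 16) - 8*z^3 + 16*z^2 + 64*z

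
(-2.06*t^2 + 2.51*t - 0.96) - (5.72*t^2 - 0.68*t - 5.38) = -7.78*t^2 + 3.19*t + 4.42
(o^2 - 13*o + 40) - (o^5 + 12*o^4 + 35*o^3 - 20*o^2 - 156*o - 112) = -o^5 - 12*o^4 - 35*o^3 + 21*o^2 + 143*o + 152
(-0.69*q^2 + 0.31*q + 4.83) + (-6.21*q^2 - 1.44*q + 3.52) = -6.9*q^2 - 1.13*q + 8.35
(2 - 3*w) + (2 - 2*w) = 4 - 5*w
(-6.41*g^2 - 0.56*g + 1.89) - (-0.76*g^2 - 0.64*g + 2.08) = -5.65*g^2 + 0.08*g - 0.19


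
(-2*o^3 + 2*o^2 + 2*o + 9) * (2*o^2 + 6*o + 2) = -4*o^5 - 8*o^4 + 12*o^3 + 34*o^2 + 58*o + 18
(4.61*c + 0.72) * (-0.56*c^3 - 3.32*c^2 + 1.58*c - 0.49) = -2.5816*c^4 - 15.7084*c^3 + 4.8934*c^2 - 1.1213*c - 0.3528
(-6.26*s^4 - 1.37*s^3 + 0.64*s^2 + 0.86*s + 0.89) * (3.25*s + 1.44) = -20.345*s^5 - 13.4669*s^4 + 0.1072*s^3 + 3.7166*s^2 + 4.1309*s + 1.2816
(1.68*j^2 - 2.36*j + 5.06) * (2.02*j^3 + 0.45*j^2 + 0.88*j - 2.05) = 3.3936*j^5 - 4.0112*j^4 + 10.6376*j^3 - 3.2438*j^2 + 9.2908*j - 10.373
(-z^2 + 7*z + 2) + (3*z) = -z^2 + 10*z + 2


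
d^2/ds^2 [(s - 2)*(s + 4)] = 2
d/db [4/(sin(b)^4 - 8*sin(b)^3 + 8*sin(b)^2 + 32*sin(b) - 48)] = 16*(4*sin(b) + cos(b)^2 + 3)*cos(b)/((sin(b) - 6)^2*(sin(b) - 2)^3*(sin(b) + 2)^2)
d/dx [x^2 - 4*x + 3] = 2*x - 4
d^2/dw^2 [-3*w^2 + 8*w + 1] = -6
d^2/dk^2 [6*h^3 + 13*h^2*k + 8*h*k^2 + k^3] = 16*h + 6*k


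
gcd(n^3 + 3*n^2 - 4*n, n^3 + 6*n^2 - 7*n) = n^2 - n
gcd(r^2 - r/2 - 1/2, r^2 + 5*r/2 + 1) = r + 1/2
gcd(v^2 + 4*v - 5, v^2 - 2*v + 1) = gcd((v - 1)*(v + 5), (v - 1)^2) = v - 1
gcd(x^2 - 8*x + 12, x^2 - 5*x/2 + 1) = x - 2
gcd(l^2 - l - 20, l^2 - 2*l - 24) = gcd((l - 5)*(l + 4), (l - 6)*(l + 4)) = l + 4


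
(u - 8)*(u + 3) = u^2 - 5*u - 24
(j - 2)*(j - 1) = j^2 - 3*j + 2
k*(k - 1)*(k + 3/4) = k^3 - k^2/4 - 3*k/4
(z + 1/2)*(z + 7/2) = z^2 + 4*z + 7/4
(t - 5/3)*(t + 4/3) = t^2 - t/3 - 20/9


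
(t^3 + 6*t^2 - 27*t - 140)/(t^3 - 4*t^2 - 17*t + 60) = (t + 7)/(t - 3)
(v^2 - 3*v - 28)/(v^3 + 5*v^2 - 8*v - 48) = (v - 7)/(v^2 + v - 12)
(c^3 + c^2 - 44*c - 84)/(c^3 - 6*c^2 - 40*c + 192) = (c^2 - 5*c - 14)/(c^2 - 12*c + 32)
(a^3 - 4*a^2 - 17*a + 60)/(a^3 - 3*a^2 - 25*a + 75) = (a + 4)/(a + 5)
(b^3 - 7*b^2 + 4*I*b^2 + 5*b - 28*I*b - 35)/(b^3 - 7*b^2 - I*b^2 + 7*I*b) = (b + 5*I)/b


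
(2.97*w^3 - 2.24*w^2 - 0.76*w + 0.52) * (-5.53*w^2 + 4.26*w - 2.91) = -16.4241*w^5 + 25.0394*w^4 - 13.9823*w^3 + 0.4052*w^2 + 4.4268*w - 1.5132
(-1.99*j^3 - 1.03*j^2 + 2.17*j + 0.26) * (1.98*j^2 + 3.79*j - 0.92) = -3.9402*j^5 - 9.5815*j^4 + 2.2237*j^3 + 9.6867*j^2 - 1.011*j - 0.2392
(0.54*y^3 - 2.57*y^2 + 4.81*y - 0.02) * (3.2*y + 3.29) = 1.728*y^4 - 6.4474*y^3 + 6.9367*y^2 + 15.7609*y - 0.0658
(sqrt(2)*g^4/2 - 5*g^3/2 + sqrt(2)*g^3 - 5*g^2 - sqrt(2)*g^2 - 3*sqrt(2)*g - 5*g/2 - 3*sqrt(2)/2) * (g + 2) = sqrt(2)*g^5/2 - 5*g^4/2 + 2*sqrt(2)*g^4 - 10*g^3 + sqrt(2)*g^3 - 25*g^2/2 - 5*sqrt(2)*g^2 - 15*sqrt(2)*g/2 - 5*g - 3*sqrt(2)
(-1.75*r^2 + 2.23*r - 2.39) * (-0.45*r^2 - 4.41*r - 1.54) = 0.7875*r^4 + 6.714*r^3 - 6.0638*r^2 + 7.1057*r + 3.6806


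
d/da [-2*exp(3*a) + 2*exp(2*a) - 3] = (4 - 6*exp(a))*exp(2*a)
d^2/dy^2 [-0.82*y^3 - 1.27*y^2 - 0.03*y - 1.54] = -4.92*y - 2.54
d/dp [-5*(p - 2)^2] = 20 - 10*p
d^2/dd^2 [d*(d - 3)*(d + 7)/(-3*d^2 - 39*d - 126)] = -36/(d^3 + 18*d^2 + 108*d + 216)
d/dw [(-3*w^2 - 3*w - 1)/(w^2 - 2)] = (3*w^2 + 14*w + 6)/(w^4 - 4*w^2 + 4)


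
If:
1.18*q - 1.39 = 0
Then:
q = 1.18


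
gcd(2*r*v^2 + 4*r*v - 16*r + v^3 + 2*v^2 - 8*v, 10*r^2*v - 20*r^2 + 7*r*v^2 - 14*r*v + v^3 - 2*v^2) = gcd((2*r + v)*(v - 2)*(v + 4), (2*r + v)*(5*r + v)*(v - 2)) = 2*r*v - 4*r + v^2 - 2*v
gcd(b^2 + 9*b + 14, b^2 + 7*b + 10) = b + 2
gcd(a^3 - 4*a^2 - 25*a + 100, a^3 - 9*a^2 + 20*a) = a^2 - 9*a + 20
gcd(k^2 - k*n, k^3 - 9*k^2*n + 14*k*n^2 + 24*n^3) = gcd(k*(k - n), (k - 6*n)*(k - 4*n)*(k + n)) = 1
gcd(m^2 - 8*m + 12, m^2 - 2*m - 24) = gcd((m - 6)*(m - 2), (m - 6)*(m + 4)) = m - 6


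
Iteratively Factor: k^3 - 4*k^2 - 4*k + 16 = (k + 2)*(k^2 - 6*k + 8) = (k - 2)*(k + 2)*(k - 4)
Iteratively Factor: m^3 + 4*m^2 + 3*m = (m)*(m^2 + 4*m + 3) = m*(m + 1)*(m + 3)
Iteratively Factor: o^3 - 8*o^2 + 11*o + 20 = (o - 4)*(o^2 - 4*o - 5) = (o - 5)*(o - 4)*(o + 1)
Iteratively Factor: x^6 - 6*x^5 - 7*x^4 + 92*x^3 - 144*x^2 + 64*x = (x - 1)*(x^5 - 5*x^4 - 12*x^3 + 80*x^2 - 64*x) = (x - 1)^2*(x^4 - 4*x^3 - 16*x^2 + 64*x) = (x - 4)*(x - 1)^2*(x^3 - 16*x) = x*(x - 4)*(x - 1)^2*(x^2 - 16) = x*(x - 4)*(x - 1)^2*(x + 4)*(x - 4)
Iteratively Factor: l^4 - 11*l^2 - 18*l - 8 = (l - 4)*(l^3 + 4*l^2 + 5*l + 2) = (l - 4)*(l + 1)*(l^2 + 3*l + 2) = (l - 4)*(l + 1)^2*(l + 2)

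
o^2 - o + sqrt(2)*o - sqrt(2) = (o - 1)*(o + sqrt(2))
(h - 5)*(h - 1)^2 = h^3 - 7*h^2 + 11*h - 5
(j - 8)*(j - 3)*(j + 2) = j^3 - 9*j^2 + 2*j + 48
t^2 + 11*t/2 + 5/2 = (t + 1/2)*(t + 5)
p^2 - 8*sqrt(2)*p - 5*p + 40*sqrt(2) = (p - 5)*(p - 8*sqrt(2))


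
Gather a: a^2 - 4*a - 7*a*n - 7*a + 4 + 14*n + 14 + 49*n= a^2 + a*(-7*n - 11) + 63*n + 18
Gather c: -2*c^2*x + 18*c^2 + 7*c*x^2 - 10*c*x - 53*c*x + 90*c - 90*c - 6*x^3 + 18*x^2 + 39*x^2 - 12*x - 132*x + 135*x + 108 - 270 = c^2*(18 - 2*x) + c*(7*x^2 - 63*x) - 6*x^3 + 57*x^2 - 9*x - 162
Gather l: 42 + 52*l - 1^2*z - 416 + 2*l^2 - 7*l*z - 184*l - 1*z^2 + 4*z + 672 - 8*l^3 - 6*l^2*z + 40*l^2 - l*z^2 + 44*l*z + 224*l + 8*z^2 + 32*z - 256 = -8*l^3 + l^2*(42 - 6*z) + l*(-z^2 + 37*z + 92) + 7*z^2 + 35*z + 42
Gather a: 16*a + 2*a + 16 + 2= 18*a + 18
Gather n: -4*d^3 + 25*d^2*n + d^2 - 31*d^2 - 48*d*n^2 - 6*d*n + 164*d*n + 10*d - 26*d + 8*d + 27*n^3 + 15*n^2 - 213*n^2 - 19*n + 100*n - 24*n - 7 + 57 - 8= -4*d^3 - 30*d^2 - 8*d + 27*n^3 + n^2*(-48*d - 198) + n*(25*d^2 + 158*d + 57) + 42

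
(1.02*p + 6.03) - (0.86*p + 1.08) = 0.16*p + 4.95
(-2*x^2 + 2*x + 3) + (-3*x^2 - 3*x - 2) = -5*x^2 - x + 1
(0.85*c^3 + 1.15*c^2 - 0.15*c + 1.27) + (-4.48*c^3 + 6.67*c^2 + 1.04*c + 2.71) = -3.63*c^3 + 7.82*c^2 + 0.89*c + 3.98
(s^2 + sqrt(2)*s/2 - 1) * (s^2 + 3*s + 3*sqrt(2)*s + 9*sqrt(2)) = s^4 + 3*s^3 + 7*sqrt(2)*s^3/2 + 2*s^2 + 21*sqrt(2)*s^2/2 - 3*sqrt(2)*s + 6*s - 9*sqrt(2)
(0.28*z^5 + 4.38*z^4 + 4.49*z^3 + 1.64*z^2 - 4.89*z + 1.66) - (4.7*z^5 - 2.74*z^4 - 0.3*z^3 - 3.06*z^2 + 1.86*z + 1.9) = -4.42*z^5 + 7.12*z^4 + 4.79*z^3 + 4.7*z^2 - 6.75*z - 0.24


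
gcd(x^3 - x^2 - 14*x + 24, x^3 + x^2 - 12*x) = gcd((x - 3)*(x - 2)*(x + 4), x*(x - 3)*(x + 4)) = x^2 + x - 12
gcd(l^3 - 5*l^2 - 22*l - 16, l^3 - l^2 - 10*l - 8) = l^2 + 3*l + 2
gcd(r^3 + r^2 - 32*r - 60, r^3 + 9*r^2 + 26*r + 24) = r + 2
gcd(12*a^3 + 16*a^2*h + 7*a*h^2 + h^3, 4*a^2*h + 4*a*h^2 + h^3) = 4*a^2 + 4*a*h + h^2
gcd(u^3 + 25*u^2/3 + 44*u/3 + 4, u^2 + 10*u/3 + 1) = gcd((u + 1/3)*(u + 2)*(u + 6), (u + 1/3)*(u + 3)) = u + 1/3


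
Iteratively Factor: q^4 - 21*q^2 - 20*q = (q + 1)*(q^3 - q^2 - 20*q) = (q - 5)*(q + 1)*(q^2 + 4*q) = (q - 5)*(q + 1)*(q + 4)*(q)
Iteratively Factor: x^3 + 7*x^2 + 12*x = (x + 3)*(x^2 + 4*x) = (x + 3)*(x + 4)*(x)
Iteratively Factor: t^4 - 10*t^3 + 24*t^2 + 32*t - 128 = (t - 4)*(t^3 - 6*t^2 + 32) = (t - 4)^2*(t^2 - 2*t - 8) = (t - 4)^2*(t + 2)*(t - 4)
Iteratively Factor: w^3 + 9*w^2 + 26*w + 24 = (w + 2)*(w^2 + 7*w + 12) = (w + 2)*(w + 4)*(w + 3)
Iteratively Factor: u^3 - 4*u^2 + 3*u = (u)*(u^2 - 4*u + 3) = u*(u - 1)*(u - 3)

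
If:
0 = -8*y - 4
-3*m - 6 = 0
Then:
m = -2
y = -1/2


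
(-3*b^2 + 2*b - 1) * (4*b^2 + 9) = -12*b^4 + 8*b^3 - 31*b^2 + 18*b - 9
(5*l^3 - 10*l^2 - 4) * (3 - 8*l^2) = -40*l^5 + 80*l^4 + 15*l^3 + 2*l^2 - 12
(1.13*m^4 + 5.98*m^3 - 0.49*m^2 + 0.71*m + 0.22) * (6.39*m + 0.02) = 7.2207*m^5 + 38.2348*m^4 - 3.0115*m^3 + 4.5271*m^2 + 1.42*m + 0.0044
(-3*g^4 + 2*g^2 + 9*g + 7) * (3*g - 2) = -9*g^5 + 6*g^4 + 6*g^3 + 23*g^2 + 3*g - 14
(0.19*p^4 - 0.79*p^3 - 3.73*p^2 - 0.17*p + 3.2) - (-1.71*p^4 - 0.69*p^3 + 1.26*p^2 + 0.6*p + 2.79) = 1.9*p^4 - 0.1*p^3 - 4.99*p^2 - 0.77*p + 0.41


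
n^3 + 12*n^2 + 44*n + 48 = (n + 2)*(n + 4)*(n + 6)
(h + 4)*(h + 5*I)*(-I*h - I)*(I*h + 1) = h^4 + 5*h^3 + 4*I*h^3 + 9*h^2 + 20*I*h^2 + 25*h + 16*I*h + 20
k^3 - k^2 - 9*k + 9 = (k - 3)*(k - 1)*(k + 3)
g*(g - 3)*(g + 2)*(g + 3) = g^4 + 2*g^3 - 9*g^2 - 18*g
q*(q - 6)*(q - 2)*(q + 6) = q^4 - 2*q^3 - 36*q^2 + 72*q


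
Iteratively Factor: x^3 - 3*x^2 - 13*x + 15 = (x + 3)*(x^2 - 6*x + 5) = (x - 5)*(x + 3)*(x - 1)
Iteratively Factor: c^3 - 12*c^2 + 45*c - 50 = (c - 5)*(c^2 - 7*c + 10) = (c - 5)*(c - 2)*(c - 5)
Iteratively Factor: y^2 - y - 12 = (y - 4)*(y + 3)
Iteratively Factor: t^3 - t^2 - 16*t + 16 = (t - 4)*(t^2 + 3*t - 4) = (t - 4)*(t - 1)*(t + 4)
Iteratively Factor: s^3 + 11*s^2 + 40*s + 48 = (s + 4)*(s^2 + 7*s + 12) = (s + 4)^2*(s + 3)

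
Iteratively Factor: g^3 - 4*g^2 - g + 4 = (g + 1)*(g^2 - 5*g + 4) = (g - 1)*(g + 1)*(g - 4)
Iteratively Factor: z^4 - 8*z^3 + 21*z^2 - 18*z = (z)*(z^3 - 8*z^2 + 21*z - 18) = z*(z - 3)*(z^2 - 5*z + 6) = z*(z - 3)*(z - 2)*(z - 3)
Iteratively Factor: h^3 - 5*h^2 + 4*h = (h - 4)*(h^2 - h) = h*(h - 4)*(h - 1)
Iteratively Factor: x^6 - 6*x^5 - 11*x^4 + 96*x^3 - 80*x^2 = (x - 1)*(x^5 - 5*x^4 - 16*x^3 + 80*x^2) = (x - 5)*(x - 1)*(x^4 - 16*x^2) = (x - 5)*(x - 1)*(x + 4)*(x^3 - 4*x^2) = x*(x - 5)*(x - 1)*(x + 4)*(x^2 - 4*x) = x*(x - 5)*(x - 4)*(x - 1)*(x + 4)*(x)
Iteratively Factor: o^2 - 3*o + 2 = (o - 1)*(o - 2)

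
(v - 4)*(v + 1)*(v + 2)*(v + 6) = v^4 + 5*v^3 - 16*v^2 - 68*v - 48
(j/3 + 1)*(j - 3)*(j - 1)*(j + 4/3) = j^4/3 + j^3/9 - 31*j^2/9 - j + 4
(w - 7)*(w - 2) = w^2 - 9*w + 14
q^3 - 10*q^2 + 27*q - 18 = (q - 6)*(q - 3)*(q - 1)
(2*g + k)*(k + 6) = 2*g*k + 12*g + k^2 + 6*k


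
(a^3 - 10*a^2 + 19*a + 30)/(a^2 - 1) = (a^2 - 11*a + 30)/(a - 1)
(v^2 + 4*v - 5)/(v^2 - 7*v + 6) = (v + 5)/(v - 6)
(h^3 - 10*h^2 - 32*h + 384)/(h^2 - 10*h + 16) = (h^2 - 2*h - 48)/(h - 2)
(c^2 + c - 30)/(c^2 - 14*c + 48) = (c^2 + c - 30)/(c^2 - 14*c + 48)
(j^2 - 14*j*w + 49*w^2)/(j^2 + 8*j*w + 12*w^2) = (j^2 - 14*j*w + 49*w^2)/(j^2 + 8*j*w + 12*w^2)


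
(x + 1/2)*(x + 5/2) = x^2 + 3*x + 5/4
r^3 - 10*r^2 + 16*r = r*(r - 8)*(r - 2)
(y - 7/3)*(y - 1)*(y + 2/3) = y^3 - 8*y^2/3 + y/9 + 14/9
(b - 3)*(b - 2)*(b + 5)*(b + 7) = b^4 + 7*b^3 - 19*b^2 - 103*b + 210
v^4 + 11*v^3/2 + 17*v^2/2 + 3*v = v*(v + 1/2)*(v + 2)*(v + 3)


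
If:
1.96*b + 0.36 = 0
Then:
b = -0.18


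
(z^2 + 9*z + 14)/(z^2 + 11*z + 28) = (z + 2)/(z + 4)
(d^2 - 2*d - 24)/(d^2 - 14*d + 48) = (d + 4)/(d - 8)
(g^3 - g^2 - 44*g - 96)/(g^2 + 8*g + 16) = (g^2 - 5*g - 24)/(g + 4)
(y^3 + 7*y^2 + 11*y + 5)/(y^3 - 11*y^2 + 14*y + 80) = (y^3 + 7*y^2 + 11*y + 5)/(y^3 - 11*y^2 + 14*y + 80)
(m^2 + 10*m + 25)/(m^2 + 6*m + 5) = (m + 5)/(m + 1)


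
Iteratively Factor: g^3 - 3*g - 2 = (g + 1)*(g^2 - g - 2) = (g + 1)^2*(g - 2)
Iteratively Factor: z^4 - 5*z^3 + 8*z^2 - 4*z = (z - 2)*(z^3 - 3*z^2 + 2*z) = (z - 2)*(z - 1)*(z^2 - 2*z) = z*(z - 2)*(z - 1)*(z - 2)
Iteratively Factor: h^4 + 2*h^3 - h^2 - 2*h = (h - 1)*(h^3 + 3*h^2 + 2*h) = h*(h - 1)*(h^2 + 3*h + 2) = h*(h - 1)*(h + 1)*(h + 2)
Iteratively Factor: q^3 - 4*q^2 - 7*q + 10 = (q - 1)*(q^2 - 3*q - 10) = (q - 1)*(q + 2)*(q - 5)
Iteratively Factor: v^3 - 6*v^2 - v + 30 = (v - 5)*(v^2 - v - 6) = (v - 5)*(v - 3)*(v + 2)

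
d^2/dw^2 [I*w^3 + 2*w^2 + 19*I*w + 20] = 6*I*w + 4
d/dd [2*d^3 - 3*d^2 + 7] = 6*d*(d - 1)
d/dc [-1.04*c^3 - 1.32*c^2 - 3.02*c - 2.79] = -3.12*c^2 - 2.64*c - 3.02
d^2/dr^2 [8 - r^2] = -2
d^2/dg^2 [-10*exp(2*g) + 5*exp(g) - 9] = (5 - 40*exp(g))*exp(g)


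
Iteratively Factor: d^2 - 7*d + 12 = (d - 3)*(d - 4)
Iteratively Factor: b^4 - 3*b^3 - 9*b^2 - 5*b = (b + 1)*(b^3 - 4*b^2 - 5*b) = b*(b + 1)*(b^2 - 4*b - 5) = b*(b - 5)*(b + 1)*(b + 1)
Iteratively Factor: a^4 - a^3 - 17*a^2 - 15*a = (a)*(a^3 - a^2 - 17*a - 15) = a*(a - 5)*(a^2 + 4*a + 3) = a*(a - 5)*(a + 3)*(a + 1)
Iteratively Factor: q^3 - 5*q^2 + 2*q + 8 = (q - 4)*(q^2 - q - 2) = (q - 4)*(q - 2)*(q + 1)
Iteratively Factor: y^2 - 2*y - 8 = (y - 4)*(y + 2)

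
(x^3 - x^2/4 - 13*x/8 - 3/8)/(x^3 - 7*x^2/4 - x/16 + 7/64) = 8*(2*x^2 - x - 3)/(16*x^2 - 32*x + 7)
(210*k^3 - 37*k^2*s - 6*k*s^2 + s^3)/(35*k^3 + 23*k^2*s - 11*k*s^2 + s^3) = (6*k + s)/(k + s)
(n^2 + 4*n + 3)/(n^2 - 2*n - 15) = (n + 1)/(n - 5)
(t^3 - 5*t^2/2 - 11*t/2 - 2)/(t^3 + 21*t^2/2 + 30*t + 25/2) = (t^2 - 3*t - 4)/(t^2 + 10*t + 25)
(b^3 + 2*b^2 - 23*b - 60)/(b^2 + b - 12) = (b^2 - 2*b - 15)/(b - 3)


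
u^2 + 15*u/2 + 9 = (u + 3/2)*(u + 6)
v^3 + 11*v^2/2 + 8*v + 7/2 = (v + 1)^2*(v + 7/2)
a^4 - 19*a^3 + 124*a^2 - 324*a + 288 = (a - 8)*(a - 6)*(a - 3)*(a - 2)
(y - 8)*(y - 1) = y^2 - 9*y + 8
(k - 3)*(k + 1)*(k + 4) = k^3 + 2*k^2 - 11*k - 12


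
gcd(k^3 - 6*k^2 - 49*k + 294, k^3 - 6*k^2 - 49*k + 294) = k^3 - 6*k^2 - 49*k + 294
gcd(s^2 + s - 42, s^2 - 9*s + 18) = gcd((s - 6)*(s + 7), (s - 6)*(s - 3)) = s - 6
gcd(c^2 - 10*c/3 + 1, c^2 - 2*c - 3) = c - 3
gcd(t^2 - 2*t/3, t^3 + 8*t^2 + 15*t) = t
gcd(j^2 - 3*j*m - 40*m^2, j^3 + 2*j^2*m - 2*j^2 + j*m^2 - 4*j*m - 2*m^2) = 1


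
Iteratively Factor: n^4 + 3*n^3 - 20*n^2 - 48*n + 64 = (n + 4)*(n^3 - n^2 - 16*n + 16) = (n - 4)*(n + 4)*(n^2 + 3*n - 4) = (n - 4)*(n - 1)*(n + 4)*(n + 4)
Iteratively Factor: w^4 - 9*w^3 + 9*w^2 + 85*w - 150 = (w - 5)*(w^3 - 4*w^2 - 11*w + 30) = (w - 5)*(w - 2)*(w^2 - 2*w - 15) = (w - 5)*(w - 2)*(w + 3)*(w - 5)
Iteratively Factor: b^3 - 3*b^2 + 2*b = (b - 2)*(b^2 - b) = b*(b - 2)*(b - 1)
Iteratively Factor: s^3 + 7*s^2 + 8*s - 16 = (s + 4)*(s^2 + 3*s - 4) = (s + 4)^2*(s - 1)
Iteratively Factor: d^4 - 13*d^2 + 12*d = (d - 1)*(d^3 + d^2 - 12*d) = (d - 3)*(d - 1)*(d^2 + 4*d) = (d - 3)*(d - 1)*(d + 4)*(d)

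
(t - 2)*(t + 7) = t^2 + 5*t - 14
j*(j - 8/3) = j^2 - 8*j/3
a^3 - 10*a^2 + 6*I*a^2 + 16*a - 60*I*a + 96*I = (a - 8)*(a - 2)*(a + 6*I)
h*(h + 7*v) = h^2 + 7*h*v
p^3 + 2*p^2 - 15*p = p*(p - 3)*(p + 5)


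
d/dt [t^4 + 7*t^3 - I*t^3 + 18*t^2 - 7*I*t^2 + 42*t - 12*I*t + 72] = 4*t^3 + t^2*(21 - 3*I) + t*(36 - 14*I) + 42 - 12*I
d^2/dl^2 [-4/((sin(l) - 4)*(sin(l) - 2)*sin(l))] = 4*(9*sin(l)^3 - 66*sin(l)^2 + 148*sin(l) - 48 - 200/sin(l) + 288/sin(l)^2 - 128/sin(l)^3)/((sin(l) - 4)^3*(sin(l) - 2)^3)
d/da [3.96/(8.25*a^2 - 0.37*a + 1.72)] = (1.4652 - 65.34*a)/(8.25*a^2 - 0.37*a + 1.72)^2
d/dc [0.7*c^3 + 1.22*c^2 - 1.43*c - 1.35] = 2.1*c^2 + 2.44*c - 1.43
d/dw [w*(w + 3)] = 2*w + 3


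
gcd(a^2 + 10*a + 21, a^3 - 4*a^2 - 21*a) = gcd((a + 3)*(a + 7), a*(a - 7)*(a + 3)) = a + 3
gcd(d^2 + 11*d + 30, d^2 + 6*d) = d + 6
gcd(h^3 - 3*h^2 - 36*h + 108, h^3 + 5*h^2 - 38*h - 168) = h - 6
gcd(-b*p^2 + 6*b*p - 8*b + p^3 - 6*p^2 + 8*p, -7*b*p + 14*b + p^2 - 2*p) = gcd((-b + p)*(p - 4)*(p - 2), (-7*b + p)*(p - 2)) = p - 2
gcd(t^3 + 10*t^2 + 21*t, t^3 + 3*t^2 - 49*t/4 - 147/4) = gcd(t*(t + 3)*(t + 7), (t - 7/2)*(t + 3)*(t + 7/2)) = t + 3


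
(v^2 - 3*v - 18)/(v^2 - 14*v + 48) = (v + 3)/(v - 8)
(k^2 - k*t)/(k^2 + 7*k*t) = (k - t)/(k + 7*t)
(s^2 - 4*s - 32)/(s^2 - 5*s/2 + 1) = 2*(s^2 - 4*s - 32)/(2*s^2 - 5*s + 2)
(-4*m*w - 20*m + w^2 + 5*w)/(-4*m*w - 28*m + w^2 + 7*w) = (w + 5)/(w + 7)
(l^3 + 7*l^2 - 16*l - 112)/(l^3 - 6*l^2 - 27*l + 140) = (l^2 + 11*l + 28)/(l^2 - 2*l - 35)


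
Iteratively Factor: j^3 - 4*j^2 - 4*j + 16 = (j - 2)*(j^2 - 2*j - 8) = (j - 4)*(j - 2)*(j + 2)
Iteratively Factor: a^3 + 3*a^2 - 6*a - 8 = (a + 1)*(a^2 + 2*a - 8) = (a - 2)*(a + 1)*(a + 4)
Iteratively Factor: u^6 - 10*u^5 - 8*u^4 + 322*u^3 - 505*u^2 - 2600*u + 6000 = (u + 4)*(u^5 - 14*u^4 + 48*u^3 + 130*u^2 - 1025*u + 1500) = (u - 5)*(u + 4)*(u^4 - 9*u^3 + 3*u^2 + 145*u - 300) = (u - 5)^2*(u + 4)*(u^3 - 4*u^2 - 17*u + 60) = (u - 5)^2*(u + 4)^2*(u^2 - 8*u + 15) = (u - 5)^2*(u - 3)*(u + 4)^2*(u - 5)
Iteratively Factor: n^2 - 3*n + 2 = (n - 2)*(n - 1)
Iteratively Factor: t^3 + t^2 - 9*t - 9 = (t + 3)*(t^2 - 2*t - 3) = (t + 1)*(t + 3)*(t - 3)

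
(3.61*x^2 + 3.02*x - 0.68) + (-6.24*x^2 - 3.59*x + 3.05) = -2.63*x^2 - 0.57*x + 2.37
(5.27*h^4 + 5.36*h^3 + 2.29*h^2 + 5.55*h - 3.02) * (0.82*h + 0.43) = 4.3214*h^5 + 6.6613*h^4 + 4.1826*h^3 + 5.5357*h^2 - 0.0899000000000001*h - 1.2986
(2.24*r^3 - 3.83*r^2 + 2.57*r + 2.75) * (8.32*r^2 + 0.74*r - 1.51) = 18.6368*r^5 - 30.208*r^4 + 15.1658*r^3 + 30.5651*r^2 - 1.8457*r - 4.1525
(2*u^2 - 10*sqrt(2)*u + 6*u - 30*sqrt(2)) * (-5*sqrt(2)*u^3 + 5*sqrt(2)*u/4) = -10*sqrt(2)*u^5 - 30*sqrt(2)*u^4 + 100*u^4 + 5*sqrt(2)*u^3/2 + 300*u^3 - 25*u^2 + 15*sqrt(2)*u^2/2 - 75*u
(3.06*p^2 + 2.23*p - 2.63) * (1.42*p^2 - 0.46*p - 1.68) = 4.3452*p^4 + 1.759*p^3 - 9.9012*p^2 - 2.5366*p + 4.4184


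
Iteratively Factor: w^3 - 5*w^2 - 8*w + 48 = (w - 4)*(w^2 - w - 12) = (w - 4)*(w + 3)*(w - 4)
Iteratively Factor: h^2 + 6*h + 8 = (h + 2)*(h + 4)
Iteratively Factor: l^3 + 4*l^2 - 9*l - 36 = (l - 3)*(l^2 + 7*l + 12) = (l - 3)*(l + 3)*(l + 4)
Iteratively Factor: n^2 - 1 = (n - 1)*(n + 1)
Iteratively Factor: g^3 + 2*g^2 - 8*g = (g)*(g^2 + 2*g - 8) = g*(g + 4)*(g - 2)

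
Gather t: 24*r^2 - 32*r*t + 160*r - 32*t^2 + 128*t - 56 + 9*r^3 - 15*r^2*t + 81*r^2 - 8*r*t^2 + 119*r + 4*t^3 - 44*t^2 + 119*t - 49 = 9*r^3 + 105*r^2 + 279*r + 4*t^3 + t^2*(-8*r - 76) + t*(-15*r^2 - 32*r + 247) - 105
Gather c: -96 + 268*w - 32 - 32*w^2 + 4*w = -32*w^2 + 272*w - 128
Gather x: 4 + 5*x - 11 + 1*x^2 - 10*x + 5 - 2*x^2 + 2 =-x^2 - 5*x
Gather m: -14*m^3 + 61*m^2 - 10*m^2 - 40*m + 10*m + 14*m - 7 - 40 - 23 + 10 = -14*m^3 + 51*m^2 - 16*m - 60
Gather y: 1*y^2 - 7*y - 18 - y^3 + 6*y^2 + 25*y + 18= -y^3 + 7*y^2 + 18*y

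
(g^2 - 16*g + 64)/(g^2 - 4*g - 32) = (g - 8)/(g + 4)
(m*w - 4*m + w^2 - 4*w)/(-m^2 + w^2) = (w - 4)/(-m + w)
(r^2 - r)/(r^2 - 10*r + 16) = r*(r - 1)/(r^2 - 10*r + 16)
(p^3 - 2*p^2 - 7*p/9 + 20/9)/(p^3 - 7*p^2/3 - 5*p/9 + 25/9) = (3*p - 4)/(3*p - 5)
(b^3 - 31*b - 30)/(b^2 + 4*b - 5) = (b^2 - 5*b - 6)/(b - 1)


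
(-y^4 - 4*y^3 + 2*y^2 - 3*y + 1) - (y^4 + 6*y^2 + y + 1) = -2*y^4 - 4*y^3 - 4*y^2 - 4*y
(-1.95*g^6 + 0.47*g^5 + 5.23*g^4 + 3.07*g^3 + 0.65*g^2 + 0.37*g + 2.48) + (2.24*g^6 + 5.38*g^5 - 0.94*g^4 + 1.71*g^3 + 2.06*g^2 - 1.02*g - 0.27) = 0.29*g^6 + 5.85*g^5 + 4.29*g^4 + 4.78*g^3 + 2.71*g^2 - 0.65*g + 2.21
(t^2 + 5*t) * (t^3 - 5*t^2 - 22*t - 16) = t^5 - 47*t^3 - 126*t^2 - 80*t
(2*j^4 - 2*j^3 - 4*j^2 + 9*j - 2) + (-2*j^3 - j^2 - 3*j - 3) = 2*j^4 - 4*j^3 - 5*j^2 + 6*j - 5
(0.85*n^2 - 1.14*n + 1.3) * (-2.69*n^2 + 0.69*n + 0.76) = -2.2865*n^4 + 3.6531*n^3 - 3.6376*n^2 + 0.0306*n + 0.988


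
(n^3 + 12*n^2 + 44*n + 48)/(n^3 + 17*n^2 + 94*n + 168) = (n + 2)/(n + 7)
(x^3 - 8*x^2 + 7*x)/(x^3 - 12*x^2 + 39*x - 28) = x/(x - 4)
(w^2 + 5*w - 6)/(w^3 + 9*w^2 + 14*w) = (w^2 + 5*w - 6)/(w*(w^2 + 9*w + 14))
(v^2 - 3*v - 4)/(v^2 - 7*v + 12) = (v + 1)/(v - 3)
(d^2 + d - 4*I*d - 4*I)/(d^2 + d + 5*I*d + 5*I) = (d - 4*I)/(d + 5*I)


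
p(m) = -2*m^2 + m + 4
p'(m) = 1 - 4*m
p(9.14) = -153.94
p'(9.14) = -35.56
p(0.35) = 4.10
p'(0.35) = -0.40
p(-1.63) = -2.94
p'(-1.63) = 7.52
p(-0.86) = 1.66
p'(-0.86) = 4.44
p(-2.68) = -13.04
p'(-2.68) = 11.72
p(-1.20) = -0.08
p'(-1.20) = 5.80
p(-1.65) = -3.10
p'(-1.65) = 7.60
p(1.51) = 0.95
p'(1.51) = -5.04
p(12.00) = -272.00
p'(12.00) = -47.00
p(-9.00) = -167.00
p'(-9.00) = 37.00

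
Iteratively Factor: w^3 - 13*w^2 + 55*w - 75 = (w - 5)*(w^2 - 8*w + 15) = (w - 5)*(w - 3)*(w - 5)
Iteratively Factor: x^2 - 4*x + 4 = (x - 2)*(x - 2)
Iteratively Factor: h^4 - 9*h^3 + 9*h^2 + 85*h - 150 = (h + 3)*(h^3 - 12*h^2 + 45*h - 50) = (h - 5)*(h + 3)*(h^2 - 7*h + 10) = (h - 5)*(h - 2)*(h + 3)*(h - 5)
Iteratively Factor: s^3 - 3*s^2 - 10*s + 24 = (s - 4)*(s^2 + s - 6) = (s - 4)*(s - 2)*(s + 3)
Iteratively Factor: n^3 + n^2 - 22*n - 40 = (n - 5)*(n^2 + 6*n + 8) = (n - 5)*(n + 2)*(n + 4)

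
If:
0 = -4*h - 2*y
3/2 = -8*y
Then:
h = 3/32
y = -3/16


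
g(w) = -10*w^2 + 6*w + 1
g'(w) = 6 - 20*w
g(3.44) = -96.70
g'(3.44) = -62.80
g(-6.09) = -406.42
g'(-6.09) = 127.80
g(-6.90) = -516.50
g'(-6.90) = 144.00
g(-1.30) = -23.70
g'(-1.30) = 32.00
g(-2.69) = -87.50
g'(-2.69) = 59.80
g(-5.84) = -375.10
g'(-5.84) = 122.80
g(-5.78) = -367.76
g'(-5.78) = 121.60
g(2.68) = -54.74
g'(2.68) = -47.60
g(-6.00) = -395.00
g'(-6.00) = 126.00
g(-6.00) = -395.00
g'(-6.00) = 126.00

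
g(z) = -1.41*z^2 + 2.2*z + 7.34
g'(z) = 2.2 - 2.82*z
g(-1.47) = 1.06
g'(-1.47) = 6.35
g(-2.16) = -3.99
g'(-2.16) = 8.29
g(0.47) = 8.06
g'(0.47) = 0.87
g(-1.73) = -0.69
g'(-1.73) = 7.08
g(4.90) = -15.73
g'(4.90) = -11.62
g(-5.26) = -43.24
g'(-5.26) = 17.03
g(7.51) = -55.66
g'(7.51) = -18.98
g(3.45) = -1.85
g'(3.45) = -7.53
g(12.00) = -169.30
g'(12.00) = -31.64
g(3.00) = 1.25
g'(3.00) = -6.26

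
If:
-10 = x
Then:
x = -10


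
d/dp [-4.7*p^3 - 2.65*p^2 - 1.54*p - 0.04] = -14.1*p^2 - 5.3*p - 1.54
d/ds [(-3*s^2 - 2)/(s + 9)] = (3*s^2 - 6*s*(s + 9) + 2)/(s + 9)^2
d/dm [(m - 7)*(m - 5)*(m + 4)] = 3*m^2 - 16*m - 13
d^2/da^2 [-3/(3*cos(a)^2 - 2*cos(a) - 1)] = 3*(72*sin(a)^4 - 68*sin(a)^2 + 41*cos(a) - 9*cos(3*a) - 32)/(2*(cos(a) - 1)^3*(3*cos(a) + 1)^3)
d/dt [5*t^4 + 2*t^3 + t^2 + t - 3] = 20*t^3 + 6*t^2 + 2*t + 1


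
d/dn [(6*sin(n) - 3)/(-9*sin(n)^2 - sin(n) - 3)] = 3*(18*sin(n)^2 - 18*sin(n) - 7)*cos(n)/(9*sin(n)^2 + sin(n) + 3)^2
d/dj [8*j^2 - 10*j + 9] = 16*j - 10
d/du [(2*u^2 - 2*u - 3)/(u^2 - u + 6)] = 15*(2*u - 1)/(u^2 - u + 6)^2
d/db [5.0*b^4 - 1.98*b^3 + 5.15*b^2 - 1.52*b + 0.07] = 20.0*b^3 - 5.94*b^2 + 10.3*b - 1.52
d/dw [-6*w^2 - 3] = -12*w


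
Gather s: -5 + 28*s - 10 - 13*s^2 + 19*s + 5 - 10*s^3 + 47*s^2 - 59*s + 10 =-10*s^3 + 34*s^2 - 12*s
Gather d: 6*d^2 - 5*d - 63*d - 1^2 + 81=6*d^2 - 68*d + 80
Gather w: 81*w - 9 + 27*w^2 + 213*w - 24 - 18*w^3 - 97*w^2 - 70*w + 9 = -18*w^3 - 70*w^2 + 224*w - 24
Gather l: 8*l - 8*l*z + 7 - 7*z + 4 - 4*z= l*(8 - 8*z) - 11*z + 11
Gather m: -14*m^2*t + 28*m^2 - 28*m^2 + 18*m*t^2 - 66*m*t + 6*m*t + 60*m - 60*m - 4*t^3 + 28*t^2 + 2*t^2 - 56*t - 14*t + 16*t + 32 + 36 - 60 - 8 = -14*m^2*t + m*(18*t^2 - 60*t) - 4*t^3 + 30*t^2 - 54*t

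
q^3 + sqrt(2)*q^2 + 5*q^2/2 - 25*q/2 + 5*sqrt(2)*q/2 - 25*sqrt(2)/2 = (q - 5/2)*(q + 5)*(q + sqrt(2))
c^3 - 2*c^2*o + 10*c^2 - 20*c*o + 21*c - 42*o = (c + 3)*(c + 7)*(c - 2*o)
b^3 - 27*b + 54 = (b - 3)^2*(b + 6)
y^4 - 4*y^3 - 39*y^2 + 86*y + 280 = (y - 7)*(y - 4)*(y + 2)*(y + 5)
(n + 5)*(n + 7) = n^2 + 12*n + 35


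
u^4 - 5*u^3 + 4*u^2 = u^2*(u - 4)*(u - 1)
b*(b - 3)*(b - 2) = b^3 - 5*b^2 + 6*b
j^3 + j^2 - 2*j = j*(j - 1)*(j + 2)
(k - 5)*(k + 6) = k^2 + k - 30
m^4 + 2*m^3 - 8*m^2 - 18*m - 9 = (m - 3)*(m + 1)^2*(m + 3)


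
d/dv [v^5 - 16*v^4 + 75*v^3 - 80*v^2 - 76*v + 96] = 5*v^4 - 64*v^3 + 225*v^2 - 160*v - 76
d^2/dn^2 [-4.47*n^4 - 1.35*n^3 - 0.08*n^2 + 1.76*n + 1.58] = -53.64*n^2 - 8.1*n - 0.16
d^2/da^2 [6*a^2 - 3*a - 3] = 12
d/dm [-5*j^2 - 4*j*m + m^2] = -4*j + 2*m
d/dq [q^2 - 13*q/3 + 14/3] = 2*q - 13/3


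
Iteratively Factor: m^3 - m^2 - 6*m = (m + 2)*(m^2 - 3*m) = m*(m + 2)*(m - 3)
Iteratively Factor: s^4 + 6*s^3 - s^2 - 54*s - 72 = (s + 2)*(s^3 + 4*s^2 - 9*s - 36) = (s + 2)*(s + 4)*(s^2 - 9) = (s - 3)*(s + 2)*(s + 4)*(s + 3)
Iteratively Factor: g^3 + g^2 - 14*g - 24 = (g + 2)*(g^2 - g - 12) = (g - 4)*(g + 2)*(g + 3)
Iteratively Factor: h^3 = (h)*(h^2) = h^2*(h)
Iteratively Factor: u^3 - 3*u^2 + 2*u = (u - 1)*(u^2 - 2*u) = (u - 2)*(u - 1)*(u)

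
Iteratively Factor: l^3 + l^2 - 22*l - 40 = (l + 2)*(l^2 - l - 20) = (l + 2)*(l + 4)*(l - 5)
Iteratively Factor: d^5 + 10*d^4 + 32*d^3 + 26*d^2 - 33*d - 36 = (d + 3)*(d^4 + 7*d^3 + 11*d^2 - 7*d - 12) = (d + 1)*(d + 3)*(d^3 + 6*d^2 + 5*d - 12) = (d - 1)*(d + 1)*(d + 3)*(d^2 + 7*d + 12) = (d - 1)*(d + 1)*(d + 3)*(d + 4)*(d + 3)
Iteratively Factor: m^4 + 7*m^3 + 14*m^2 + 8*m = (m)*(m^3 + 7*m^2 + 14*m + 8) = m*(m + 2)*(m^2 + 5*m + 4) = m*(m + 2)*(m + 4)*(m + 1)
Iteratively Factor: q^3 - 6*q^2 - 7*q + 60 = (q + 3)*(q^2 - 9*q + 20) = (q - 5)*(q + 3)*(q - 4)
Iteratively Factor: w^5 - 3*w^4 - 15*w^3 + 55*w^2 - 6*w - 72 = (w - 2)*(w^4 - w^3 - 17*w^2 + 21*w + 36) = (w - 3)*(w - 2)*(w^3 + 2*w^2 - 11*w - 12) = (w - 3)*(w - 2)*(w + 4)*(w^2 - 2*w - 3) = (w - 3)^2*(w - 2)*(w + 4)*(w + 1)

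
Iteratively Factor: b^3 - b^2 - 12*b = (b)*(b^2 - b - 12) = b*(b - 4)*(b + 3)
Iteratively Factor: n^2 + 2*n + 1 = (n + 1)*(n + 1)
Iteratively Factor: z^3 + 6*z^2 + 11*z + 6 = (z + 2)*(z^2 + 4*z + 3) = (z + 2)*(z + 3)*(z + 1)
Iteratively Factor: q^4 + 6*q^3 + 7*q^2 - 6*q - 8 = (q + 4)*(q^3 + 2*q^2 - q - 2) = (q + 2)*(q + 4)*(q^2 - 1) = (q + 1)*(q + 2)*(q + 4)*(q - 1)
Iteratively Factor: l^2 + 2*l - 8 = (l + 4)*(l - 2)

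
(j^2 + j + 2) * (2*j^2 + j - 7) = 2*j^4 + 3*j^3 - 2*j^2 - 5*j - 14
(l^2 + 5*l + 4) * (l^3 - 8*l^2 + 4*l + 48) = l^5 - 3*l^4 - 32*l^3 + 36*l^2 + 256*l + 192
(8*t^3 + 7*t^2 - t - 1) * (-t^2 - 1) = -8*t^5 - 7*t^4 - 7*t^3 - 6*t^2 + t + 1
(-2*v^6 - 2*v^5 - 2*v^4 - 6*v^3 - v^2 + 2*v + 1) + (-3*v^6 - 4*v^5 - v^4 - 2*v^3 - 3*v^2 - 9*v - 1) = -5*v^6 - 6*v^5 - 3*v^4 - 8*v^3 - 4*v^2 - 7*v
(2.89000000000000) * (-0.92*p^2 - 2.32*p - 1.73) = -2.6588*p^2 - 6.7048*p - 4.9997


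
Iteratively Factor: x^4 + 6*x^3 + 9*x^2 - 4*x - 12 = (x + 2)*(x^3 + 4*x^2 + x - 6) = (x - 1)*(x + 2)*(x^2 + 5*x + 6) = (x - 1)*(x + 2)^2*(x + 3)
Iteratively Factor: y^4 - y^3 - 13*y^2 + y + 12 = (y + 1)*(y^3 - 2*y^2 - 11*y + 12) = (y - 4)*(y + 1)*(y^2 + 2*y - 3) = (y - 4)*(y + 1)*(y + 3)*(y - 1)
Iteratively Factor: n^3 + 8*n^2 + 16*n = (n + 4)*(n^2 + 4*n) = n*(n + 4)*(n + 4)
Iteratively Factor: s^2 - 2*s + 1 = (s - 1)*(s - 1)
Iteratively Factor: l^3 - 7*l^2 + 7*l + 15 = (l - 5)*(l^2 - 2*l - 3) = (l - 5)*(l - 3)*(l + 1)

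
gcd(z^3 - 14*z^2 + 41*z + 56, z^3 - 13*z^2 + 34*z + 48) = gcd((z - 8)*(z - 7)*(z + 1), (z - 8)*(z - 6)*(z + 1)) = z^2 - 7*z - 8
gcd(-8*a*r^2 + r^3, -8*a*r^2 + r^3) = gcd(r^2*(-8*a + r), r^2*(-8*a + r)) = -8*a*r^2 + r^3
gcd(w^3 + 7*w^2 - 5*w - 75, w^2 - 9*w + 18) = w - 3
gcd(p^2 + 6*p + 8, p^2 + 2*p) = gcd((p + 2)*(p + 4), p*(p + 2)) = p + 2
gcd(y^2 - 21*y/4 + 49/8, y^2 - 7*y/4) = y - 7/4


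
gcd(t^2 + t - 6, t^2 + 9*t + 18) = t + 3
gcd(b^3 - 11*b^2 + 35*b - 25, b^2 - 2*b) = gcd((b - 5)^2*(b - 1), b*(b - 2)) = 1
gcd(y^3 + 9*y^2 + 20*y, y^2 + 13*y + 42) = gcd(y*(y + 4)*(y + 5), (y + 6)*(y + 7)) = 1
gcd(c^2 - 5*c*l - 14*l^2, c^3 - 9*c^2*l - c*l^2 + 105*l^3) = c - 7*l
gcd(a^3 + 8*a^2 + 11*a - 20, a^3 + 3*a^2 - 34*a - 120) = a^2 + 9*a + 20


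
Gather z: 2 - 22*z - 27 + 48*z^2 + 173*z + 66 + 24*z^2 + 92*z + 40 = 72*z^2 + 243*z + 81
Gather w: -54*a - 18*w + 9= -54*a - 18*w + 9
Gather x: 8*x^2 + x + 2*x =8*x^2 + 3*x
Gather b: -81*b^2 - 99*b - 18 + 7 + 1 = -81*b^2 - 99*b - 10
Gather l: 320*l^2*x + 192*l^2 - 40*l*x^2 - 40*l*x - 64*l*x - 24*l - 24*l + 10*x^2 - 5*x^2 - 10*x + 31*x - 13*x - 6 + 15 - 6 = l^2*(320*x + 192) + l*(-40*x^2 - 104*x - 48) + 5*x^2 + 8*x + 3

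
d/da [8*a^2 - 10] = 16*a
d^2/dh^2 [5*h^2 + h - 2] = 10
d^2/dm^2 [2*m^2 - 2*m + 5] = 4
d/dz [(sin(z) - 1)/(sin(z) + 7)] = 8*cos(z)/(sin(z) + 7)^2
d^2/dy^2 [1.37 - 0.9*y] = 0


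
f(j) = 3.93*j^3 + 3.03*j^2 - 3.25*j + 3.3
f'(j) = 11.79*j^2 + 6.06*j - 3.25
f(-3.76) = -150.55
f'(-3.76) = 140.65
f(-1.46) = 2.27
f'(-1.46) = 13.03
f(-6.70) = -1020.91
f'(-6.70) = 485.40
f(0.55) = 3.08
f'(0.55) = 3.65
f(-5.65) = -590.44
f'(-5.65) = 338.88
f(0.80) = 4.65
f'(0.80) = 9.14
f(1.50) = 18.51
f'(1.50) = 32.37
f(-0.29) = 4.40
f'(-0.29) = -4.02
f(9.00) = 3084.45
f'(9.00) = 1006.28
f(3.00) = 126.93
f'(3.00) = 121.04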